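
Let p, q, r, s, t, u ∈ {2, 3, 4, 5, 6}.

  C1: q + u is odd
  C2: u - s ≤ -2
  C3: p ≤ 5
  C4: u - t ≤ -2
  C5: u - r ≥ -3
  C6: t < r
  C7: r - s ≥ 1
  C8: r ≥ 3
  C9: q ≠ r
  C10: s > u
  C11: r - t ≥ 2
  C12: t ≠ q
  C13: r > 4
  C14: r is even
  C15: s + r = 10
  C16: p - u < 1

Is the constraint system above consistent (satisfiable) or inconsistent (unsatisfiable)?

Unsatisfiable

Constraints 4, 5, and 11 give t − u ≥ 2, u − r ≥ -3, r − t ≥ 2.
Adding all 3 inequalities: the left sides telescope to 0, and the right sides sum to 2 + (-3) + 2 = 1. So 0 ≥ 1, which is false.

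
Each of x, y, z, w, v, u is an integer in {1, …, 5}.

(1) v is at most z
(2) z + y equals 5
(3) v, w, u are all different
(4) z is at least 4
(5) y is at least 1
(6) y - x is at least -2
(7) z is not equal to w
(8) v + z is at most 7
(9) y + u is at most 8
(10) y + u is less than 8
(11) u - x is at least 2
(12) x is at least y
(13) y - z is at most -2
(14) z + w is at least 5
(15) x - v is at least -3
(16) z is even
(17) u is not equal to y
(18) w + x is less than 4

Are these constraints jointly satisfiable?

Satisfiable

Take x = 1, y = 1, z = 4, w = 2, v = 1, u = 5. Then constraint 2: z + y = 5; constraint 6: y - x = 0; constraint 8: v + z = 5, and every other listed constraint is also met.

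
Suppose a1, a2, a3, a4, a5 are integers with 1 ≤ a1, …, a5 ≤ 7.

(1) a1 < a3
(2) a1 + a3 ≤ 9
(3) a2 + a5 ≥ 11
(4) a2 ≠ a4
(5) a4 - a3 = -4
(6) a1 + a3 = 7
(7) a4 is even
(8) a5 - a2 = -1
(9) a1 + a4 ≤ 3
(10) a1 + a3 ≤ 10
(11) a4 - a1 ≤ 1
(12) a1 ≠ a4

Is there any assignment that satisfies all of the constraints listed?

Setting (a1, a2, a3, a4, a5) = (1, 6, 6, 2, 5) satisfies everything: constraint 2: a1 + a3 = 7; constraint 3: a2 + a5 = 11; constraint 5: a4 - a3 = -4, and the others follow.

Satisfiable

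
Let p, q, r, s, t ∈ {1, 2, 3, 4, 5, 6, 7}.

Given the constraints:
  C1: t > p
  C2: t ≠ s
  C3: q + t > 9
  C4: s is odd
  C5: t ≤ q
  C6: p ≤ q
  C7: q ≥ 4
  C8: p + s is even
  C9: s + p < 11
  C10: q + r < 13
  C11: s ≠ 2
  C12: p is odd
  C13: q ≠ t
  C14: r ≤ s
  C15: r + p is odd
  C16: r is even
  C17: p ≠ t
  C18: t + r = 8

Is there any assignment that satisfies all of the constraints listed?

The assignment p = 3, q = 6, r = 4, s = 5, t = 4 works:
  constraint 3 holds since q + t = 10.
  constraint 9 holds since s + p = 8.
The rest check out directly.

Satisfiable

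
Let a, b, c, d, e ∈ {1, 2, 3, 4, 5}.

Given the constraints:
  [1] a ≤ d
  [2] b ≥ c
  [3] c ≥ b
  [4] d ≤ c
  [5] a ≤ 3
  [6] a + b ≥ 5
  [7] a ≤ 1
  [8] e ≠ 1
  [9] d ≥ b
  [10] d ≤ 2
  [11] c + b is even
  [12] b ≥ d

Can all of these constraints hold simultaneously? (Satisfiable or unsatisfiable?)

Unsatisfiable

From constraint 7: a ≤ 1. From constraints 9 and 10: b ≤ d ≤ 2. Hence a + b ≤ 3. But constraint 6 requires a + b ≥ 5, and 5 > 3. Contradiction.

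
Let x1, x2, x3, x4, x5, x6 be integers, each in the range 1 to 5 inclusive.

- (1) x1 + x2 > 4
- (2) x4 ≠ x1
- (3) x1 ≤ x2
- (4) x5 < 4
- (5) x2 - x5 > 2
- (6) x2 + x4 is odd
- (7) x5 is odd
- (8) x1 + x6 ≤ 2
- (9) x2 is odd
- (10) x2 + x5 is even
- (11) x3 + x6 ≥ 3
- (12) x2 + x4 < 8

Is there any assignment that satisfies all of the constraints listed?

Take x1 = 1, x2 = 5, x3 = 3, x4 = 2, x5 = 1, x6 = 1. Then constraint 1: x1 + x2 = 6; constraint 5: x2 - x5 = 4; constraint 8: x1 + x6 = 2, and every other listed constraint is also met.

Satisfiable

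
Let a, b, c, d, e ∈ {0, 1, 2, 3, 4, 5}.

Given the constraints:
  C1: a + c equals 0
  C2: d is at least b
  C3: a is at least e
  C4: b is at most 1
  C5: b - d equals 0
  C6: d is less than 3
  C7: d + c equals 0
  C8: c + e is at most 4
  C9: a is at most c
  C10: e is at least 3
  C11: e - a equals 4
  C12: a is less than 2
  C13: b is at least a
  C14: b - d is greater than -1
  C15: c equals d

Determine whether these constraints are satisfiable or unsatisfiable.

Unsatisfiable

From constraints 3 and 10: a ≥ e and e ≥ 3, so a ≥ 3. From constraints 4 and 13: a ≤ b and b ≤ 1, so a ≤ 1. But 1 < 3, so no value of a works.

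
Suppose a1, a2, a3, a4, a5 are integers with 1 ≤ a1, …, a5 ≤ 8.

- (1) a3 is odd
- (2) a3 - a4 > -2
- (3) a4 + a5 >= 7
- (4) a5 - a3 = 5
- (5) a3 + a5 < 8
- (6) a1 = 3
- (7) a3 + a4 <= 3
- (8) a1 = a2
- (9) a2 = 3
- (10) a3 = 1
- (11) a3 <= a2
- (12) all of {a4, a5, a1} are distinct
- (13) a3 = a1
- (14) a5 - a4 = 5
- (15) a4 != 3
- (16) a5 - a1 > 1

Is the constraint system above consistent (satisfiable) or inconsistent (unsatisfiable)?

Unsatisfiable

Constraint 10 fixes a3 = 1 and constraint 9 fixes a2 = 3. Constraints 8 and 13 give a3 = a1 = a2, so a3 = a2. But 1 ≠ 3 — contradiction.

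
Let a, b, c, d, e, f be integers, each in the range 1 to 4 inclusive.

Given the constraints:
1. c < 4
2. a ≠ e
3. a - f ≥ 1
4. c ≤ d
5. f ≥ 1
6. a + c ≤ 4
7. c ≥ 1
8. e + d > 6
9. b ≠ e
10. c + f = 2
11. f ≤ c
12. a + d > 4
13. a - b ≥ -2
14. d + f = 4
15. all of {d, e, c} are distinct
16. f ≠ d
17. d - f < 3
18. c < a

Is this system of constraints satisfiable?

Satisfiable

Take a = 3, b = 3, c = 1, d = 3, e = 4, f = 1. Then constraint 3: a - f = 2; constraint 6: a + c = 4; constraint 8: e + d = 7, and every other listed constraint is also met.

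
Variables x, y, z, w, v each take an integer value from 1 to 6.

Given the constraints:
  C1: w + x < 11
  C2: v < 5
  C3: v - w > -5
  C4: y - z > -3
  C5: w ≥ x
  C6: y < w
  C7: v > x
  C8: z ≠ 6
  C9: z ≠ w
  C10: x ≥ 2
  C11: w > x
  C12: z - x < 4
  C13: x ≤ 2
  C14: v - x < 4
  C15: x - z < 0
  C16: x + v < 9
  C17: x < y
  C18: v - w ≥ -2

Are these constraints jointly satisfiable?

Satisfiable

The assignment x = 2, y = 4, z = 4, w = 6, v = 4 works:
  constraint 1 holds since w + x = 8.
  constraint 3 holds since v - w = -2.
The rest check out directly.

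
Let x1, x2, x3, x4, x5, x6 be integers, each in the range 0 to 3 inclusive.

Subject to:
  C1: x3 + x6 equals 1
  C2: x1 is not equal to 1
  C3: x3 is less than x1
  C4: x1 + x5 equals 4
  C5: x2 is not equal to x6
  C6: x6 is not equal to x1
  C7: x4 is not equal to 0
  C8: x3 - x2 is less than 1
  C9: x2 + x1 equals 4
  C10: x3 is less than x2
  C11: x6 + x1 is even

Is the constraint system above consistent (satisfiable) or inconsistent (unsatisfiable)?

Take x1 = 2, x2 = 2, x3 = 1, x4 = 2, x5 = 2, x6 = 0. Then constraint 1: x3 + x6 = 1; constraint 4: x1 + x5 = 4; constraint 8: x3 - x2 = -1, and every other listed constraint is also met.

Satisfiable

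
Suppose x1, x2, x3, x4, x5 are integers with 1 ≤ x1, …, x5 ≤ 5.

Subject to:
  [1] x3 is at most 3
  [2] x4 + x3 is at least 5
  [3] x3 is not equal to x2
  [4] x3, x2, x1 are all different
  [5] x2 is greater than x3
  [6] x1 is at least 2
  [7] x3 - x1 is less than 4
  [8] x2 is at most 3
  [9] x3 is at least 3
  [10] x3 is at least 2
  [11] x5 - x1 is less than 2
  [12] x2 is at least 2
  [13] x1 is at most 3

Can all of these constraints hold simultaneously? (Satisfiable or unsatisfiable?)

Constraints 1, 6, 8, 10, 12, and 13 confine each of x3, x2, x1 to the 2 values {2, 3}.
Constraint 4 requires all 3 of them to be distinct, but only 2 values are available — impossible by the pigeonhole principle.

Unsatisfiable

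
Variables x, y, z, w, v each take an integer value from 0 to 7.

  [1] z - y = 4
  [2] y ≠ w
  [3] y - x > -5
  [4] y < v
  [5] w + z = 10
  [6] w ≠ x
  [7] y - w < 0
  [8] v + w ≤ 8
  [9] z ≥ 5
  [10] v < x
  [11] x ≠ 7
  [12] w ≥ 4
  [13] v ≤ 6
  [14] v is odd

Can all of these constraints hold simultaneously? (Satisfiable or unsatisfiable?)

Satisfiable

Try x = 5, y = 2, z = 6, w = 4, v = 3.
Check constraint 1: z - y = 4; constraint 3: y - x = -3; constraint 5: w + z = 10. The remaining constraints are straightforward to verify.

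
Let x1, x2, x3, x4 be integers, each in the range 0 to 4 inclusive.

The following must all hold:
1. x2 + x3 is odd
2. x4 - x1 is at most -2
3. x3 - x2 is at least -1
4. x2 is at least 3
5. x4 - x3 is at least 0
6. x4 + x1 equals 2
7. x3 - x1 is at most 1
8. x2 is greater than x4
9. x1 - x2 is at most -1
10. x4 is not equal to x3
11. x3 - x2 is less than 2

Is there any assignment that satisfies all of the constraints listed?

Constraints 2, 3, 5, and 9 give x2 − x1 ≥ 1, x1 − x4 ≥ 2, x4 − x3 ≥ 0, x3 − x2 ≥ -1.
Adding all 4 inequalities: the left sides telescope to 0, and the right sides sum to 1 + 2 + 0 + (-1) = 2. So 0 ≥ 2, which is false.

Unsatisfiable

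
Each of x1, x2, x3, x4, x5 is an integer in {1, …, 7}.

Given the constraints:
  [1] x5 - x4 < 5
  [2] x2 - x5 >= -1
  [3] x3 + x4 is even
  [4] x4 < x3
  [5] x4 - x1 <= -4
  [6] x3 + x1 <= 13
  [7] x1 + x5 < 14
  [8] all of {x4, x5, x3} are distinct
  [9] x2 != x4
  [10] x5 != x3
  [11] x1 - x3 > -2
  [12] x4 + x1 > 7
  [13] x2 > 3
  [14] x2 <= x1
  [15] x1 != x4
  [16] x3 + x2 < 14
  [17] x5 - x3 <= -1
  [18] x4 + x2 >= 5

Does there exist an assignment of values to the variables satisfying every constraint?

Satisfiable

Try x1 = 6, x2 = 5, x3 = 6, x4 = 2, x5 = 5.
Check constraint 1: x5 - x4 = 3; constraint 2: x2 - x5 = 0. The remaining constraints are straightforward to verify.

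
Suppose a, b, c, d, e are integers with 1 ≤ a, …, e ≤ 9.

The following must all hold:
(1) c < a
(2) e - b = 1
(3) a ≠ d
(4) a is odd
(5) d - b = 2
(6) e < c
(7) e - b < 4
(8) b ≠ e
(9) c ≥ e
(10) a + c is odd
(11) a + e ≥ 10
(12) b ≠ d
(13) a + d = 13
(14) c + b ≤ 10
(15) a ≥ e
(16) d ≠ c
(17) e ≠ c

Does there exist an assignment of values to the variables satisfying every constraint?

Satisfiable

The assignment a = 9, b = 2, c = 8, d = 4, e = 3 works:
  constraint 2 holds since e - b = 1.
  constraint 5 holds since d - b = 2.
The rest check out directly.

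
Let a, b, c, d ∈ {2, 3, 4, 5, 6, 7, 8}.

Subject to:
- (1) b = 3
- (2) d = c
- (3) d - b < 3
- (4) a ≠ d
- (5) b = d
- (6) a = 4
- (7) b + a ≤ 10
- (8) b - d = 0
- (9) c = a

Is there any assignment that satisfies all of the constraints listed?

Unsatisfiable

Constraint 1 fixes b = 3 and constraint 6 fixes a = 4. Constraints 2, 5, and 9 give b = d = c = a, so b = a. But 3 ≠ 4 — contradiction.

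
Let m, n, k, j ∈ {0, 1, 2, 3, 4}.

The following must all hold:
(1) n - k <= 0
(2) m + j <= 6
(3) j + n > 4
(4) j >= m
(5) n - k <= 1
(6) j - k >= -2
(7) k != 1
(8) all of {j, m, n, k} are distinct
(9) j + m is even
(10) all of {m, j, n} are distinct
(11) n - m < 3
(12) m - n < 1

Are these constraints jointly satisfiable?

Setting (m, n, k, j) = (0, 1, 3, 4) satisfies everything: constraint 1: n - k = -2; constraint 2: m + j = 4; constraint 3: j + n = 5, and the others follow.

Satisfiable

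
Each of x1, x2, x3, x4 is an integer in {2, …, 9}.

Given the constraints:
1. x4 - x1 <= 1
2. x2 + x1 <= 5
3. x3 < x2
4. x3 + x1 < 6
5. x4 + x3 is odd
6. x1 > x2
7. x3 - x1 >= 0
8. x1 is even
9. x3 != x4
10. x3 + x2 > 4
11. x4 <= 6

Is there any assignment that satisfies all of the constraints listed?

Constraints 3, 6, and 7 give x2 < x1, x1 ≤ x3, x3 < x2. Chaining: x2 < x1 ≤ x3 < x2, which forces x2 < x2 — impossible.

Unsatisfiable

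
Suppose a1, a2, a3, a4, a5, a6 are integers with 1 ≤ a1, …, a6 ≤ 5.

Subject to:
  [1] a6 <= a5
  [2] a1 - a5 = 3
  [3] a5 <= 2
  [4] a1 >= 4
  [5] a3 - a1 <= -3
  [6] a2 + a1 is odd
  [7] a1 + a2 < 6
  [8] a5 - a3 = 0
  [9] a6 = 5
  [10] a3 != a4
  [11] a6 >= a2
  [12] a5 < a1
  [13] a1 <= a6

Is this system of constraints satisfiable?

Unsatisfiable

From constraints 4 and 13: a6 ≥ a1 and a1 ≥ 4, so a6 ≥ 4. From constraints 1 and 3: a6 ≤ a5 and a5 ≤ 2, so a6 ≤ 2. But 2 < 4, so no value of a6 works.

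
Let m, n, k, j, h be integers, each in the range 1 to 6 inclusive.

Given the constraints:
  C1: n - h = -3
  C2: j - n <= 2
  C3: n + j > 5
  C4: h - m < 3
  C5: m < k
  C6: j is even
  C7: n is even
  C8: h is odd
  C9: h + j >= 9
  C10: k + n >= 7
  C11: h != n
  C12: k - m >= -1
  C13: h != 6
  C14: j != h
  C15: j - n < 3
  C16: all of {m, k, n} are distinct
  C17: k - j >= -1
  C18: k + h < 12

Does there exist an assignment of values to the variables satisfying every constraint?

Take m = 4, n = 2, k = 5, j = 4, h = 5. Then constraint 1: n - h = -3; constraint 2: j - n = 2; constraint 3: n + j = 6, and every other listed constraint is also met.

Satisfiable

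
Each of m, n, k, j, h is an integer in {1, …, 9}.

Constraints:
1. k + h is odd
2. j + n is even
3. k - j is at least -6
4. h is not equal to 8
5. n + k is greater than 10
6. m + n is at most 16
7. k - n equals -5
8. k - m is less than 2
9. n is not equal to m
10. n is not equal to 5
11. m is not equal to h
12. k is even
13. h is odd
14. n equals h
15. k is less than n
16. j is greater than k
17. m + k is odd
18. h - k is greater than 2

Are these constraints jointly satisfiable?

Satisfiable

Try m = 5, n = 9, k = 4, j = 9, h = 9.
Check constraint 3: k - j = -5; constraint 5: n + k = 13. The remaining constraints are straightforward to verify.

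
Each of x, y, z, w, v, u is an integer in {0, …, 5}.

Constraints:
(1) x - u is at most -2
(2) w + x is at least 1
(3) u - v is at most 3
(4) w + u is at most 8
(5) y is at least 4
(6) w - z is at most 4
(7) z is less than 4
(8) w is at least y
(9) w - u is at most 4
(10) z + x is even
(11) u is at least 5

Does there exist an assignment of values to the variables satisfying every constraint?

Unsatisfiable

From constraints 5 and 8: w ≥ y ≥ 4. From constraint 11: u ≥ 5. Hence w + u ≥ 9. But constraint 4 requires w + u ≤ 8, and 8 < 9. Contradiction.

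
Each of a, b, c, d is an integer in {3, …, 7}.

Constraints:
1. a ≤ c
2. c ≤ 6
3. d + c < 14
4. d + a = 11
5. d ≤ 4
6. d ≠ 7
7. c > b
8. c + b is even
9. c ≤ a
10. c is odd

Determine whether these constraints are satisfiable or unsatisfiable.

From constraint 5: d ≤ 4. From constraints 1 and 2: a ≤ c ≤ 6. Hence d + a ≤ 10. But constraint 4 requires d + a = 11, and 11 > 10. Contradiction.

Unsatisfiable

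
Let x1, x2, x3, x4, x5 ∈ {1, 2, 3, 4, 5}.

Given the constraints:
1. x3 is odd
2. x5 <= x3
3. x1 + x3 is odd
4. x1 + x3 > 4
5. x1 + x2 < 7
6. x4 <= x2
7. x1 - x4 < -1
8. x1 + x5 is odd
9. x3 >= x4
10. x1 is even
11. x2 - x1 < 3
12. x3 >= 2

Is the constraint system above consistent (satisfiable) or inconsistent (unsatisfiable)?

Setting (x1, x2, x3, x4, x5) = (2, 4, 5, 4, 1) satisfies everything: constraint 4: x1 + x3 = 7; constraint 5: x1 + x2 = 6, and the others follow.

Satisfiable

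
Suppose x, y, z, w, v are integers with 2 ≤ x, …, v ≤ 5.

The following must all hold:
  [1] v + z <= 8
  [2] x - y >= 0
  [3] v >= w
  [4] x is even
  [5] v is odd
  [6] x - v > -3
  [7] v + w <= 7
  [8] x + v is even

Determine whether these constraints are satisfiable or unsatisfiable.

Unsatisfiable

Constraint 4 makes x even and constraint 5 makes v odd, so x + v must be odd. Constraint 8 says x + v is even — contradiction.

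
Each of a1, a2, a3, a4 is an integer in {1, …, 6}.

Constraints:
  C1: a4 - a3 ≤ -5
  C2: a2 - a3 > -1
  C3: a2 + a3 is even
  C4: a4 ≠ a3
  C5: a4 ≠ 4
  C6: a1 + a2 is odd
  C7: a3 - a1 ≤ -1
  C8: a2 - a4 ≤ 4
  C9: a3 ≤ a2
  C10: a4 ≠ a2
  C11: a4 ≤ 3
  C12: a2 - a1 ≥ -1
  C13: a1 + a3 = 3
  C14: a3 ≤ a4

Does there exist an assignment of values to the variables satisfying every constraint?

Constraints 1, 7, 8, and 12 give a4 − a2 ≥ -4, a2 − a1 ≥ -1, a1 − a3 ≥ 1, a3 − a4 ≥ 5.
Adding all 4 inequalities: the left sides telescope to 0, and the right sides sum to (-4) + (-1) + 1 + 5 = 1. So 0 ≥ 1, which is false.

Unsatisfiable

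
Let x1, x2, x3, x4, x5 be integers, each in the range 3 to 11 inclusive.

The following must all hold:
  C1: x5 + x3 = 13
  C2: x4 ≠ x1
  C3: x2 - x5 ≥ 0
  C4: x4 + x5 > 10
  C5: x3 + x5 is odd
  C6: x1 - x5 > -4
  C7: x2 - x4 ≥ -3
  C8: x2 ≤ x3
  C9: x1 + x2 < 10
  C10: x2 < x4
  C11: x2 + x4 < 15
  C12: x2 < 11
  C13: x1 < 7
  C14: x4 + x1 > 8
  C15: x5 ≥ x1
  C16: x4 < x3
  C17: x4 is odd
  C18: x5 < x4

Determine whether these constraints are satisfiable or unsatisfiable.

One satisfying assignment is x1 = 3, x2 = 6, x3 = 8, x4 = 7, x5 = 5.
For the less obvious constraints — constraint 1: x5 + x3 = 13; constraint 3: x2 - x5 = 1; constraint 4: x4 + x5 = 12 — and the others hold by inspection.

Satisfiable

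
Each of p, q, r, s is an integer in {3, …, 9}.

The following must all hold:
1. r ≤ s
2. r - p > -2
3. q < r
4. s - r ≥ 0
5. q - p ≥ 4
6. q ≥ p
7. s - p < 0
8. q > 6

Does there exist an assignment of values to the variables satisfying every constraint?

Constraints 3, 4, 6, and 7 give p ≤ q, q < r, r ≤ s, s < p. Chaining: p ≤ q < r ≤ s < p, which forces p < p — impossible.

Unsatisfiable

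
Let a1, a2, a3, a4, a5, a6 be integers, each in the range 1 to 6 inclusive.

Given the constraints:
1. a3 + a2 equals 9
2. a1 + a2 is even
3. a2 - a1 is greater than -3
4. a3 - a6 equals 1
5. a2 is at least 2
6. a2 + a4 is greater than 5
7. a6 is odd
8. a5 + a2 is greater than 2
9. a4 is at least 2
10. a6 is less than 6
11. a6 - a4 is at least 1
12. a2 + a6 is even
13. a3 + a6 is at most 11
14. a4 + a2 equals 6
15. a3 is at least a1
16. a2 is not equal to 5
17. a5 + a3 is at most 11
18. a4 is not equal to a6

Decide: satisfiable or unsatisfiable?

Satisfiable

Take a1 = 3, a2 = 3, a3 = 6, a4 = 3, a5 = 2, a6 = 5. Then constraint 1: a3 + a2 = 9; constraint 3: a2 - a1 = 0; constraint 4: a3 - a6 = 1, and every other listed constraint is also met.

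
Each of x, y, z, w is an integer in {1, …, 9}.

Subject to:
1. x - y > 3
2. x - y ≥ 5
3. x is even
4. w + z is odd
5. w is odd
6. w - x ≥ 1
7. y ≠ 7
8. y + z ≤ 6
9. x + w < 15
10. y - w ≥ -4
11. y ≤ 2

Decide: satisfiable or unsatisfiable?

Unsatisfiable

Constraints 2, 6, and 10 give y − w ≥ -4, w − x ≥ 1, x − y ≥ 5.
Adding all 3 inequalities: the left sides telescope to 0, and the right sides sum to (-4) + 1 + 5 = 2. So 0 ≥ 2, which is false.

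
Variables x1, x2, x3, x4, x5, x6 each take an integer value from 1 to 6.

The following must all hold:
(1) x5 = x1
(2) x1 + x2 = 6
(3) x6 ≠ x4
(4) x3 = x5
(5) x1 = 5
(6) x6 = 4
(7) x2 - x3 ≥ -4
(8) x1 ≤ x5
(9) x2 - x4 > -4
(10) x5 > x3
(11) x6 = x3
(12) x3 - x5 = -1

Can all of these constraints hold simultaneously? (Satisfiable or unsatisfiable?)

Unsatisfiable

Constraint 6 fixes x6 = 4 and constraint 5 fixes x1 = 5. Constraints 1, 4, and 11 give x6 = x3 = x5 = x1, so x6 = x1. But 4 ≠ 5 — contradiction.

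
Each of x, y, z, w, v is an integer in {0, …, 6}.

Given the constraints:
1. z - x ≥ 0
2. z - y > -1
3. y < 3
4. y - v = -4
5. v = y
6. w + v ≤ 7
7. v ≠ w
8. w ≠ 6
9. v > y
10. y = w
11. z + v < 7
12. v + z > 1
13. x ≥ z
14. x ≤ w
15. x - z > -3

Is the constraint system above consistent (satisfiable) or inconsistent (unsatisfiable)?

Unsatisfiable

From constraints 5 and 10, v = y = w, so v = w. But constraint 7 says v ≠ w. Contradiction.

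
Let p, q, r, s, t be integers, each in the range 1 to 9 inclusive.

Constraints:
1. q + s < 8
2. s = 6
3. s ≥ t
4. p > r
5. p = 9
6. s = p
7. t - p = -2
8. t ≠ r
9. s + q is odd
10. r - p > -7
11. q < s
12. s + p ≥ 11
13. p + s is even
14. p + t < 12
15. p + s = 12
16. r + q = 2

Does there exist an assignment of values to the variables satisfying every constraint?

Constraint 2 fixes s = 6 and constraint 5 fixes p = 9, but constraint 6 requires s = p. Since 6 ≠ 9, contradiction.

Unsatisfiable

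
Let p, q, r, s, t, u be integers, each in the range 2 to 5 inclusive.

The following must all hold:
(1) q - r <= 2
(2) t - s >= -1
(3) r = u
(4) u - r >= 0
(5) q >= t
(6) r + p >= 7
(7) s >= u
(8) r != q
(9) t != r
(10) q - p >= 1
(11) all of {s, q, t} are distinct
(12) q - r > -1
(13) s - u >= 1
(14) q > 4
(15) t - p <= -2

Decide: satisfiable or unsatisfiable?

Unsatisfiable

Constraints 1, 2, 4, 10, 13, and 15 give r − q ≥ -2, q − p ≥ 1, p − t ≥ 2, t − s ≥ -1, s − u ≥ 1, u − r ≥ 0.
Adding all 6 inequalities: the left sides telescope to 0, and the right sides sum to (-2) + 1 + 2 + (-1) + 1 + 0 = 1. So 0 ≥ 1, which is false.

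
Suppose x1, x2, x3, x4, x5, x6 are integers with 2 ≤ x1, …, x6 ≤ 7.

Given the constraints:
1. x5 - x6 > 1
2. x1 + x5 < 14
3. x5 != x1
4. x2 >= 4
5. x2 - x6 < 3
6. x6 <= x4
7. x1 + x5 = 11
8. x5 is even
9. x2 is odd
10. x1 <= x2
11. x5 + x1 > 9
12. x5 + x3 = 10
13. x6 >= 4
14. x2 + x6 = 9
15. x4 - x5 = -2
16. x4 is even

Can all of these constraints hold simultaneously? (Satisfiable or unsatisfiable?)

Try x1 = 5, x2 = 5, x3 = 4, x4 = 4, x5 = 6, x6 = 4.
Check constraint 1: x5 - x6 = 2; constraint 2: x1 + x5 = 11. The remaining constraints are straightforward to verify.

Satisfiable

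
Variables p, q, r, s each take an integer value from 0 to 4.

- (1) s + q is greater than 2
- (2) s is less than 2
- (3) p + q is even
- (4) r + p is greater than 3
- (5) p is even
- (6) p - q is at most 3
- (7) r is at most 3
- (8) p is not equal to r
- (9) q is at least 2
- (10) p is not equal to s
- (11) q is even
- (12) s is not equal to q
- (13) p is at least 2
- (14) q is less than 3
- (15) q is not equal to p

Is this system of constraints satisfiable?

Try p = 4, q = 2, r = 1, s = 1.
Check constraint 1: s + q = 3; constraint 4: r + p = 5; constraint 6: p - q = 2. The remaining constraints are straightforward to verify.

Satisfiable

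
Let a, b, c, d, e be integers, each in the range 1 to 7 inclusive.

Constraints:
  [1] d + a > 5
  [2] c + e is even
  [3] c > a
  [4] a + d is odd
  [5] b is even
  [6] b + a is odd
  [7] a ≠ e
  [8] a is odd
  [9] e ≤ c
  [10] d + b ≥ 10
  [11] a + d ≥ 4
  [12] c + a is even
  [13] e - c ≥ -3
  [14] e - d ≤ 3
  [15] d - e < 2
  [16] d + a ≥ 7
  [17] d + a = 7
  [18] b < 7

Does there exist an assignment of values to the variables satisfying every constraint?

Take a = 1, b = 6, c = 7, d = 6, e = 7. Then constraint 1: d + a = 7; constraint 10: d + b = 12, and every other listed constraint is also met.

Satisfiable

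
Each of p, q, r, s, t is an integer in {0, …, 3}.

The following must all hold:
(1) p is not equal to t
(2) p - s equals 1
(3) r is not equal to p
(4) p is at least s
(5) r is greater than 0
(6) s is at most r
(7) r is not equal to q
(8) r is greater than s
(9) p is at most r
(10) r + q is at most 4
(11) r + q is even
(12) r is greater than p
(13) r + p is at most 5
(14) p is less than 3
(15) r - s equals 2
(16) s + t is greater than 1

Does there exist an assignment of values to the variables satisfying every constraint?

One satisfying assignment is p = 2, q = 1, r = 3, s = 1, t = 3.
For the less obvious constraints — constraint 2: p - s = 1; constraint 10: r + q = 4 — and the others hold by inspection.

Satisfiable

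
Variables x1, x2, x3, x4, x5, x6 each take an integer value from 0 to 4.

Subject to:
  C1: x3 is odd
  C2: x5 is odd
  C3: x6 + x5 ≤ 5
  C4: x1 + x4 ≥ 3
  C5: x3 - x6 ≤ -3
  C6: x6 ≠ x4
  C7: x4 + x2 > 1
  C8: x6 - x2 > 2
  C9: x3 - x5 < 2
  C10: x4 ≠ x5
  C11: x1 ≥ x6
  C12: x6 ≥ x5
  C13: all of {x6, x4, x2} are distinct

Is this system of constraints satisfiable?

One satisfying assignment is x1 = 4, x2 = 1, x3 = 1, x4 = 2, x5 = 1, x6 = 4.
For the less obvious constraints — constraint 3: x6 + x5 = 5; constraint 4: x1 + x4 = 6 — and the others hold by inspection.

Satisfiable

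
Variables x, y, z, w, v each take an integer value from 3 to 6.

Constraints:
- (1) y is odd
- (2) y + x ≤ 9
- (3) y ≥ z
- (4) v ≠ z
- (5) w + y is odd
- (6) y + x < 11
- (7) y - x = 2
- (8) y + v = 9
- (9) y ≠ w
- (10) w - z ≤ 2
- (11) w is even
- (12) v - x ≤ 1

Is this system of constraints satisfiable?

Satisfiable

The assignment x = 3, y = 5, z = 5, w = 4, v = 4 works:
  constraint 2 holds since y + x = 8.
  constraint 6 holds since y + x = 8.
  constraint 7 holds since y - x = 2.
The rest check out directly.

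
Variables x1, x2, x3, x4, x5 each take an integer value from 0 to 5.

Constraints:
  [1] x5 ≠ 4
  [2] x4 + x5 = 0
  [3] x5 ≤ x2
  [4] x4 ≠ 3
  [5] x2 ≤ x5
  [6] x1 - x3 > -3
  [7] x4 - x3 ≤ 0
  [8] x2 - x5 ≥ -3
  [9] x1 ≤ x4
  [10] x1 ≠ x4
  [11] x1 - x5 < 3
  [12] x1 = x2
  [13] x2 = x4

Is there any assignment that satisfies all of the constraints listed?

From constraints 12 and 13, x1 = x2 = x4, so x1 = x4. But constraint 10 says x1 ≠ x4. Contradiction.

Unsatisfiable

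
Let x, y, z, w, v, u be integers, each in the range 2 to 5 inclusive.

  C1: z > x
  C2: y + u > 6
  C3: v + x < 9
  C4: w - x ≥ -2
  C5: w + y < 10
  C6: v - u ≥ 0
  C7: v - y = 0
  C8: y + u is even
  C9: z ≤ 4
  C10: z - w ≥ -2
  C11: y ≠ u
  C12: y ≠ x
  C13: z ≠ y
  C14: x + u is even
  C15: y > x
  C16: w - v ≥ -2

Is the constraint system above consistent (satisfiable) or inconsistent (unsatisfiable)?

Setting (x, y, z, w, v, u) = (3, 5, 4, 4, 5, 3) satisfies everything: constraint 2: y + u = 8; constraint 3: v + x = 8; constraint 4: w - x = 1, and the others follow.

Satisfiable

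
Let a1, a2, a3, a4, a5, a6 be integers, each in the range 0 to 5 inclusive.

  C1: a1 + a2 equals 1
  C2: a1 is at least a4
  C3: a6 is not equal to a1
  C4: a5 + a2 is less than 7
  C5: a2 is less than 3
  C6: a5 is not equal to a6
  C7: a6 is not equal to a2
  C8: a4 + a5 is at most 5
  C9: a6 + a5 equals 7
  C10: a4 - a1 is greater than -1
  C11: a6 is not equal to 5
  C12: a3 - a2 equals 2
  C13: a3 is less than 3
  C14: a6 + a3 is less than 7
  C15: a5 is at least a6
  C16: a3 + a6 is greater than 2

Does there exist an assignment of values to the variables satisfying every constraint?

Satisfiable

The assignment a1 = 1, a2 = 0, a3 = 2, a4 = 1, a5 = 4, a6 = 3 works:
  constraint 1 holds since a1 + a2 = 1.
  constraint 4 holds since a5 + a2 = 4.
The rest check out directly.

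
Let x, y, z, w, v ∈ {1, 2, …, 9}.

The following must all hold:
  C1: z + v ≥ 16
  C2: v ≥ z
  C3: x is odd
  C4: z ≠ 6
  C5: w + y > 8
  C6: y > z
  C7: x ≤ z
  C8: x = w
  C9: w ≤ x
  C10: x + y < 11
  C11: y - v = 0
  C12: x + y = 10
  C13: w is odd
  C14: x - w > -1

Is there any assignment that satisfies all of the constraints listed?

One satisfying assignment is x = 1, y = 9, z = 8, w = 1, v = 9.
For the less obvious constraints — constraint 1: z + v = 17; constraint 5: w + y = 10 — and the others hold by inspection.

Satisfiable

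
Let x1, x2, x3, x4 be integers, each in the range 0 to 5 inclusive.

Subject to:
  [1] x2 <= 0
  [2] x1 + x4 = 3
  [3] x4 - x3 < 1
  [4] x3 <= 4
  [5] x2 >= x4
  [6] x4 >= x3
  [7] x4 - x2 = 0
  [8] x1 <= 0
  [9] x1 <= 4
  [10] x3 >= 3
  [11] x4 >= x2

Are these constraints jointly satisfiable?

From constraints 6 and 10: x4 ≥ x3 and x3 ≥ 3, so x4 ≥ 3. From constraints 1 and 5: x4 ≤ x2 and x2 ≤ 0, so x4 ≤ 0. But 0 < 3, so no value of x4 works.

Unsatisfiable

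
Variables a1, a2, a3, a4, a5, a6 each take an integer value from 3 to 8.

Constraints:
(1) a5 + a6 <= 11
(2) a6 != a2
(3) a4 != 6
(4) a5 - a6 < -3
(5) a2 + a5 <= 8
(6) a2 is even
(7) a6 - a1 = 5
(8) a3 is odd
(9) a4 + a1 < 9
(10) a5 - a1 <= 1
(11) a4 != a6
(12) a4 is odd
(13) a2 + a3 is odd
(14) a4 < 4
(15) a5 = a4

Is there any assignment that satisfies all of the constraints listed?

Satisfiable

Try a1 = 3, a2 = 4, a3 = 3, a4 = 3, a5 = 3, a6 = 8.
Check constraint 1: a5 + a6 = 11; constraint 4: a5 - a6 = -5; constraint 5: a2 + a5 = 7. The remaining constraints are straightforward to verify.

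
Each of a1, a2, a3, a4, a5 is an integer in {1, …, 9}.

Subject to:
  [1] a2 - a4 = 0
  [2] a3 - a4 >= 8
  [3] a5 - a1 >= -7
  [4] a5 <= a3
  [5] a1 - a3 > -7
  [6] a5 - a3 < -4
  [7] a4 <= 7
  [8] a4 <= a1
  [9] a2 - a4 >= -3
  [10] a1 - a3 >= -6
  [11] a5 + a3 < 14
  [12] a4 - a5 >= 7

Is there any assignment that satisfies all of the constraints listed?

Unsatisfiable

Constraints 2, 3, 10, and 12 give a4 − a5 ≥ 7, a5 − a1 ≥ -7, a1 − a3 ≥ -6, a3 − a4 ≥ 8.
Adding all 4 inequalities: the left sides telescope to 0, and the right sides sum to 7 + (-7) + (-6) + 8 = 2. So 0 ≥ 2, which is false.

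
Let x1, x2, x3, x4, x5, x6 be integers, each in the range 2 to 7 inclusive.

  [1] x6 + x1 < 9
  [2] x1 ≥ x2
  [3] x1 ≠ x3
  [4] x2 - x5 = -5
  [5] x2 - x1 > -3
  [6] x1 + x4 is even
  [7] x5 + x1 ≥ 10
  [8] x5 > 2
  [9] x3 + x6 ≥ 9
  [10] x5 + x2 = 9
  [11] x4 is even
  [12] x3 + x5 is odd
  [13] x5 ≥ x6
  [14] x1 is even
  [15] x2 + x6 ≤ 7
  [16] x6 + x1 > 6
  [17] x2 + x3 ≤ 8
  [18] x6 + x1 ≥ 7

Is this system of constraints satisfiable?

Take x1 = 4, x2 = 2, x3 = 6, x4 = 4, x5 = 7, x6 = 4. Then constraint 1: x6 + x1 = 8; constraint 4: x2 - x5 = -5, and every other listed constraint is also met.

Satisfiable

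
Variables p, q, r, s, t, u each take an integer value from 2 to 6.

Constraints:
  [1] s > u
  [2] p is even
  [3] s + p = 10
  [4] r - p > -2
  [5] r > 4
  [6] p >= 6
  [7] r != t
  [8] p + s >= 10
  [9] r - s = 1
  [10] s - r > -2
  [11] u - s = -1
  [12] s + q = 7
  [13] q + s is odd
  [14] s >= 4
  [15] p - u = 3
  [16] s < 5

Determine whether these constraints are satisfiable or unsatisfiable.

Satisfiable

Setting (p, q, r, s, t, u) = (6, 3, 5, 4, 6, 3) satisfies everything: constraint 3: s + p = 10; constraint 4: r - p = -1, and the others follow.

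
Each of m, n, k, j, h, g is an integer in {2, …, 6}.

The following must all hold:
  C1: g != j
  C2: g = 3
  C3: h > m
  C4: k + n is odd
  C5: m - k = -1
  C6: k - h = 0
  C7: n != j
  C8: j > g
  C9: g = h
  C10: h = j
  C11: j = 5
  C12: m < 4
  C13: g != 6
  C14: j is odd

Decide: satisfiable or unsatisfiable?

Constraint 2 fixes g = 3 and constraint 11 fixes j = 5. Constraints 9 and 10 give g = h = j, so g = j. But 3 ≠ 5 — contradiction.

Unsatisfiable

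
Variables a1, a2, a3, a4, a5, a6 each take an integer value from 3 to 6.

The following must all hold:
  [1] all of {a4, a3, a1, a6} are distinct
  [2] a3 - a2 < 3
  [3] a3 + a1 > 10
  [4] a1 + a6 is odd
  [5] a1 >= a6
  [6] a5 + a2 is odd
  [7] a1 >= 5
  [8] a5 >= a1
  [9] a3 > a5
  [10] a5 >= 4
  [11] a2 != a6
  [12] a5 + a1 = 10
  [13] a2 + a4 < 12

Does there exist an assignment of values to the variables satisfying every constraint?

Setting (a1, a2, a3, a4, a5, a6) = (5, 6, 6, 3, 5, 4) satisfies everything: constraint 2: a3 - a2 = 0; constraint 3: a3 + a1 = 11; constraint 12: a5 + a1 = 10, and the others follow.

Satisfiable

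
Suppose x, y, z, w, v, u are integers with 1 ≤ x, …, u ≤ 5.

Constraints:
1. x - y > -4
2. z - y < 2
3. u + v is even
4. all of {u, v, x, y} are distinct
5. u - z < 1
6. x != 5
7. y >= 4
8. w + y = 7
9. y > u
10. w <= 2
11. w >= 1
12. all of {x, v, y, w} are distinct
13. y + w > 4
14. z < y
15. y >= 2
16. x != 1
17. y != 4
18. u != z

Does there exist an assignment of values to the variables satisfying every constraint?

One satisfying assignment is x = 4, y = 5, z = 4, w = 2, v = 1, u = 3.
For the less obvious constraints — constraint 1: x - y = -1; constraint 2: z - y = -1; constraint 5: u - z = -1 — and the others hold by inspection.

Satisfiable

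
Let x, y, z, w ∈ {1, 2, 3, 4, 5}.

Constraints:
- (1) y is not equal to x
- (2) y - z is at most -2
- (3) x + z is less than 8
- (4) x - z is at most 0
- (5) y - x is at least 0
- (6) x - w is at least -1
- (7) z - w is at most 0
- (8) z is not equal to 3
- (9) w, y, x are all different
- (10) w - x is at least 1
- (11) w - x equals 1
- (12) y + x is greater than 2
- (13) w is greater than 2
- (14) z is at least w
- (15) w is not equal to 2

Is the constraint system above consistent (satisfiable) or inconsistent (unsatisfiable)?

Unsatisfiable

Constraints 2, 5, 6, and 7 give w − z ≥ 0, z − y ≥ 2, y − x ≥ 0, x − w ≥ -1.
Adding all 4 inequalities: the left sides telescope to 0, and the right sides sum to 0 + 2 + 0 + (-1) = 1. So 0 ≥ 1, which is false.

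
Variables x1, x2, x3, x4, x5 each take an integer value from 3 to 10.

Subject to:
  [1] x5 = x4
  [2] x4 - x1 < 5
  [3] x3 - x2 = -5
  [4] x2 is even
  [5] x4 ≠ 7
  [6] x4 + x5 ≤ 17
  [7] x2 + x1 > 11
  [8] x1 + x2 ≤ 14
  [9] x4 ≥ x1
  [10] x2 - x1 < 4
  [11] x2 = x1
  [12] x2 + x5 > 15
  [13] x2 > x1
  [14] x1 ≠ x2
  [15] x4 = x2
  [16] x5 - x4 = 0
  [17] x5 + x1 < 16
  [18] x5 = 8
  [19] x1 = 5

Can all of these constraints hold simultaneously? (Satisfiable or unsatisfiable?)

Constraint 18 fixes x5 = 8 and constraint 19 fixes x1 = 5. Constraints 1, 11, and 15 give x5 = x4 = x2 = x1, so x5 = x1. But 8 ≠ 5 — contradiction.

Unsatisfiable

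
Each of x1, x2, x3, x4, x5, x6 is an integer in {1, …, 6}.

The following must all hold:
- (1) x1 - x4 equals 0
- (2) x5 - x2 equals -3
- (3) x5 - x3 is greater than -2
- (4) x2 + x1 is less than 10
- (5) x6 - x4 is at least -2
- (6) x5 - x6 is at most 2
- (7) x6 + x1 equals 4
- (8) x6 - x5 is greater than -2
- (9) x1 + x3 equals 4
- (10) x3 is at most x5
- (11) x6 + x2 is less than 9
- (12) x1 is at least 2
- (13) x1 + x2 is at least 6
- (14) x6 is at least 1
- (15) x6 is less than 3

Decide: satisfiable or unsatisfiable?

Satisfiable

The assignment x1 = 2, x2 = 5, x3 = 2, x4 = 2, x5 = 2, x6 = 2 works:
  constraint 1 holds since x1 - x4 = 0.
  constraint 2 holds since x5 - x2 = -3.
  constraint 3 holds since x5 - x3 = 0.
The rest check out directly.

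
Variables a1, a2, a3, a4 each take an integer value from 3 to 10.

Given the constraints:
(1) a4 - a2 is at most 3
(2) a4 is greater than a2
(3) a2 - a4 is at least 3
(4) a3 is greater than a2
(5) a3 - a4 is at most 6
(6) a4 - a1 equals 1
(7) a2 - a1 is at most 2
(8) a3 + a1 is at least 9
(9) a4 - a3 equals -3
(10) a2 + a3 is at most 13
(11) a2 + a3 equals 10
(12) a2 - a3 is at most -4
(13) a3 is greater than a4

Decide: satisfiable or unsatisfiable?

Unsatisfiable

Constraints 3, 5, and 12 give a3 − a2 ≥ 4, a2 − a4 ≥ 3, a4 − a3 ≥ -6.
Adding all 3 inequalities: the left sides telescope to 0, and the right sides sum to 4 + 3 + (-6) = 1. So 0 ≥ 1, which is false.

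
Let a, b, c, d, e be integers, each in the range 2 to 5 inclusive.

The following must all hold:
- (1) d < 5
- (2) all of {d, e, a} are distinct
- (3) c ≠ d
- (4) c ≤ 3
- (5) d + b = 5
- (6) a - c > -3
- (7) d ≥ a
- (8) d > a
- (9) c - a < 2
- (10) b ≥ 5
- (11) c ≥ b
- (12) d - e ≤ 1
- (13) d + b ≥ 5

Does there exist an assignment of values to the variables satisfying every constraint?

From constraint 10: b ≥ 5. From constraints 4 and 11: b ≤ c and c ≤ 3, so b ≤ 3. But 3 < 5, so no value of b works.

Unsatisfiable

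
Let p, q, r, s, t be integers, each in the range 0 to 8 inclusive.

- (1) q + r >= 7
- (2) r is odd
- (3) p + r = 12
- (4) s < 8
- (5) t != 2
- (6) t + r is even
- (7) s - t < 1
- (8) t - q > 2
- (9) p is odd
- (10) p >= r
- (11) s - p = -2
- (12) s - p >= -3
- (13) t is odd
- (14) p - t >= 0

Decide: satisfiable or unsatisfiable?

Satisfiable

One satisfying assignment is p = 7, q = 2, r = 5, s = 5, t = 7.
For the less obvious constraints — constraint 1: q + r = 7; constraint 3: p + r = 12; constraint 7: s - t = -2 — and the others hold by inspection.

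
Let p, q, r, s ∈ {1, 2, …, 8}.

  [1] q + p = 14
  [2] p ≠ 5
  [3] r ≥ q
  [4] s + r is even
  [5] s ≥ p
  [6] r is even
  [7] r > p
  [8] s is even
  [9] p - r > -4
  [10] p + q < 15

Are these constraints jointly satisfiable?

Take p = 6, q = 8, r = 8, s = 8. Then constraint 1: q + p = 14; constraint 9: p - r = -2; constraint 10: p + q = 14, and every other listed constraint is also met.

Satisfiable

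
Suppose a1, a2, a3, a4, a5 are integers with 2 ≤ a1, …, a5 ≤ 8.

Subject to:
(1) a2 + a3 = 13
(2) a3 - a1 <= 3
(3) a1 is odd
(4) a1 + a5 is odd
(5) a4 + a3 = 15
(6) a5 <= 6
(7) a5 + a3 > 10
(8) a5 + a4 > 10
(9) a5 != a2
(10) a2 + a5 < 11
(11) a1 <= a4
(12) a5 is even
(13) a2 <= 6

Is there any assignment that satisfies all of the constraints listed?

Satisfiable

Take a1 = 5, a2 = 6, a3 = 7, a4 = 8, a5 = 4. Then constraint 1: a2 + a3 = 13; constraint 2: a3 - a1 = 2, and every other listed constraint is also met.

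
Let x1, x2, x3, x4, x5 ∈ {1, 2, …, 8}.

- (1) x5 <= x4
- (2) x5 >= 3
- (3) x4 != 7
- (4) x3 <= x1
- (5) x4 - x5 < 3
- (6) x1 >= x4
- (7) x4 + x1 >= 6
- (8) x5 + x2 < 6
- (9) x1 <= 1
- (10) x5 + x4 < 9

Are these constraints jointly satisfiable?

From constraints 1 and 2: x4 ≥ x5 and x5 ≥ 3, so x4 ≥ 3. From constraints 6 and 9: x4 ≤ x1 and x1 ≤ 1, so x4 ≤ 1. But 1 < 3, so no value of x4 works.

Unsatisfiable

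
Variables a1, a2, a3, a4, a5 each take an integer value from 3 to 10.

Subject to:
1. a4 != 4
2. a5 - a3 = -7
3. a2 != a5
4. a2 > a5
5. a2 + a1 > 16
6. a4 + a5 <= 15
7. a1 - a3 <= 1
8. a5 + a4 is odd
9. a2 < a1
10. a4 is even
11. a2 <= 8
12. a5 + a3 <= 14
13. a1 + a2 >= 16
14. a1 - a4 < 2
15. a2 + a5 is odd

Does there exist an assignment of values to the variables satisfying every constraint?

Satisfiable

Try a1 = 9, a2 = 8, a3 = 10, a4 = 10, a5 = 3.
Check constraint 2: a5 - a3 = -7; constraint 5: a2 + a1 = 17; constraint 6: a4 + a5 = 13. The remaining constraints are straightforward to verify.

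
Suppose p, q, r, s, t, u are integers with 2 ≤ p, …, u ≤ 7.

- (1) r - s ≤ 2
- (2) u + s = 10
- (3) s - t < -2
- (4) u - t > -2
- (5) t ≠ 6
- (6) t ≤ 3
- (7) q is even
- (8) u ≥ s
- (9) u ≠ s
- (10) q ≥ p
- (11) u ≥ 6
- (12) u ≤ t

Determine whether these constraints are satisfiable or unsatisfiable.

From constraints 11 and 12: t ≥ u and u ≥ 6, so t ≥ 6. From constraint 6: t ≤ 3. But 3 < 6, so no value of t works.

Unsatisfiable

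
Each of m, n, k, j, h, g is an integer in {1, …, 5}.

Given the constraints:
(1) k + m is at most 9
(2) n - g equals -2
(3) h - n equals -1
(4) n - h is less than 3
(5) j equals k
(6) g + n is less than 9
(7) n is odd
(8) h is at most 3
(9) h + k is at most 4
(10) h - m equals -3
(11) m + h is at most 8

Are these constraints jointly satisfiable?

Setting (m, n, k, j, h, g) = (5, 3, 1, 1, 2, 5) satisfies everything: constraint 1: k + m = 6; constraint 2: n - g = -2; constraint 3: h - n = -1, and the others follow.

Satisfiable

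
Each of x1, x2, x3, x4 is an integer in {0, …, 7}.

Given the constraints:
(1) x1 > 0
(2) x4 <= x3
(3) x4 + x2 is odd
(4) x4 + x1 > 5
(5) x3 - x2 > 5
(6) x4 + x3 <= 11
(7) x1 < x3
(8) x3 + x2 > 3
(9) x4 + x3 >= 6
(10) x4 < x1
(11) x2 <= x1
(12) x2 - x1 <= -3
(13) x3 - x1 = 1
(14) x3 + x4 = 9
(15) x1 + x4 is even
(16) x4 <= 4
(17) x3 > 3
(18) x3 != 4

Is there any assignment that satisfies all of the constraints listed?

Satisfiable

Setting (x1, x2, x3, x4) = (5, 0, 6, 3) satisfies everything: constraint 4: x4 + x1 = 8; constraint 5: x3 - x2 = 6; constraint 6: x4 + x3 = 9, and the others follow.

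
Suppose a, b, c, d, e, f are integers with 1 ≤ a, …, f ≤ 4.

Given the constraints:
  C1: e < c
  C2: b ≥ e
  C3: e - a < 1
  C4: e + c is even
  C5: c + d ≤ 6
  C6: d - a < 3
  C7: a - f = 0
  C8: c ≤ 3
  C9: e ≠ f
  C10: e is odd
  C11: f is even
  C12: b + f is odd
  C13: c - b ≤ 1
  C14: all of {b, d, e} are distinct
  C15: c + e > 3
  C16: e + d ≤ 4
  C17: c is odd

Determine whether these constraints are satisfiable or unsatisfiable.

Satisfiable

Try a = 2, b = 3, c = 3, d = 2, e = 1, f = 2.
Check constraint 3: e - a = -1; constraint 5: c + d = 5; constraint 6: d - a = 0. The remaining constraints are straightforward to verify.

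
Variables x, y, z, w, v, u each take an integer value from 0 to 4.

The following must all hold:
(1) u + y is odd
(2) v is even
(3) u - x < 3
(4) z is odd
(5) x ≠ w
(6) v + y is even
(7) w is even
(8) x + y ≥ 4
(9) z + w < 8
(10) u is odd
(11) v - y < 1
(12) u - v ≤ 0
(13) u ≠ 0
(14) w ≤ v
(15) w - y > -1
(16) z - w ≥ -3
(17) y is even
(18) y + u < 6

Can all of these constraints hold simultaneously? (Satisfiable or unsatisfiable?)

Setting (x, y, z, w, v, u) = (0, 4, 1, 4, 4, 1) satisfies everything: constraint 3: u - x = 1; constraint 8: x + y = 4; constraint 9: z + w = 5, and the others follow.

Satisfiable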